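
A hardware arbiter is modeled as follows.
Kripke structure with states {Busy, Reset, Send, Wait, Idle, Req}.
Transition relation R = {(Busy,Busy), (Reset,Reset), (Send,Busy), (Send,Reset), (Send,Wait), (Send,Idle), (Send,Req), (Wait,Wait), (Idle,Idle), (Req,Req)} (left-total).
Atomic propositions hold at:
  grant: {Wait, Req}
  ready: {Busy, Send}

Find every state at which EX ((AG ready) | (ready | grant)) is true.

AG ready: greatest fixpoint, start Z0 = {Busy, Send}, keep only states in Sat with every successor in Z. Z1 = {Busy}; fixed.
Sat(AG ready) = {Busy}
Sat(ready | grant) = {Busy, Send, Wait, Req}
Sat((AG ready) | (ready | grant)) = {Busy, Send, Wait, Req}
Sat(EX ((AG ready) | (ready | grant))) = {s : some successor in {Busy, Send, Wait, Req}} = {Busy, Send, Wait, Req}

{Busy, Send, Wait, Req}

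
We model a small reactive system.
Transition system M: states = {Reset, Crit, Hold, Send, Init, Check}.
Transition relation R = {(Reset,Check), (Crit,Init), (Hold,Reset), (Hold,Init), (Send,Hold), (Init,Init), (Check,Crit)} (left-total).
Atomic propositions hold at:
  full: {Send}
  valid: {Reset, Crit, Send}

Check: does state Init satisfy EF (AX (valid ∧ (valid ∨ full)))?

No

Sat(valid ∨ full) = {Reset, Crit, Send}
Sat(valid ∧ (valid ∨ full)) = {Reset, Crit, Send}
Sat(AX (valid ∧ (valid ∨ full))) = {s : every successor in {Reset, Crit, Send}} = {Check}
EF (AX (valid ∧ (valid ∨ full))): least fixpoint, start Z0 = {Check}, add states with some successor in Z. Z1 = {Reset, Check}; Z2 = {Reset, Hold, Check}; Z3 = {Reset, Hold, Send, Check}; fixed.
Sat(EF (AX (valid ∧ (valid ∨ full)))) = {Reset, Hold, Send, Check}
Init ∉ Sat(EF (AX (valid ∧ (valid ∨ full)))) = {Reset, Hold, Send, Check}, so the formula does not hold at Init.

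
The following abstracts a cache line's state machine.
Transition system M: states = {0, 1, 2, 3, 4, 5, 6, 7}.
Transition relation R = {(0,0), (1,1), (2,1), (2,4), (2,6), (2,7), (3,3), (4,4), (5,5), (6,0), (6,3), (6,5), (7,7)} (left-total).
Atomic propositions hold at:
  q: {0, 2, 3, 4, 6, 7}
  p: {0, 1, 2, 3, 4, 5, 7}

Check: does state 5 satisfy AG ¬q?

Sat(¬q) = {1, 5}
AG ¬q: greatest fixpoint, start Z0 = {1, 5}, keep only states in Sat with every successor in Z. Already a fixed point.
Sat(AG ¬q) = {1, 5}
5 ∈ Sat(AG ¬q) = {1, 5}, so the formula holds at 5.

Yes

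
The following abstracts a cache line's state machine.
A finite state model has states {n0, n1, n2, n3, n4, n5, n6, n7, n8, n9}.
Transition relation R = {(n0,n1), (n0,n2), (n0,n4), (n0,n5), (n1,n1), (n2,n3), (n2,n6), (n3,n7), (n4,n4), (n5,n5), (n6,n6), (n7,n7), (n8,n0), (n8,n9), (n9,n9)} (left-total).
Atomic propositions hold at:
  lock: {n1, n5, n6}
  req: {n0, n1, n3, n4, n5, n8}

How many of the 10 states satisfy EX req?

Sat(EX req) = {s : some successor in {n0, n1, n3, n4, n5, n8}} = {n0, n1, n2, n4, n5, n8}
|Sat(EX req)| = |{n0, n1, n2, n4, n5, n8}| = 6.

6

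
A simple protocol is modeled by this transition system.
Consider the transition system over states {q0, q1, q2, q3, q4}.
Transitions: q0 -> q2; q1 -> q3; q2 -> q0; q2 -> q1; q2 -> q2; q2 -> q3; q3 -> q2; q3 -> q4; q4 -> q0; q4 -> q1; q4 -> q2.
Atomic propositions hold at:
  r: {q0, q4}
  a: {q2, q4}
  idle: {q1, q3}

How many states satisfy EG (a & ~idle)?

Sat(~idle) = {q0, q2, q4}
Sat(a & ~idle) = {q2, q4}
EG (a & ~idle): greatest fixpoint, start Z0 = {q2, q4}, keep only states in Sat with some successor in Z. Already a fixed point.
Sat(EG (a & ~idle)) = {q2, q4}
|Sat(EG (a & ~idle))| = |{q2, q4}| = 2.

2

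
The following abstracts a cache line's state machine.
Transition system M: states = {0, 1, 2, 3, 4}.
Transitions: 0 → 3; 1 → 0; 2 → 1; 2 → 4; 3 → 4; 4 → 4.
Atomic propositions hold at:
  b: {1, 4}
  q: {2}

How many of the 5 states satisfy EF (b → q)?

4

Sat(b → q) = {0, 2, 3}
EF (b → q): least fixpoint, start Z0 = {0, 2, 3}, add states with some successor in Z. Z1 = {0, 1, 2, 3}; fixed.
Sat(EF (b → q)) = {0, 1, 2, 3}
|Sat(EF (b → q))| = |{0, 1, 2, 3}| = 4.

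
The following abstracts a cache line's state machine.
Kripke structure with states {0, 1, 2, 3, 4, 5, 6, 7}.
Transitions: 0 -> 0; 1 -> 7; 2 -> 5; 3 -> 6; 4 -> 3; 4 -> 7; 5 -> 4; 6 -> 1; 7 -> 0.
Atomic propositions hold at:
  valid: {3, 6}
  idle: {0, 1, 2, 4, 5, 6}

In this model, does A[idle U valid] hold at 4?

A[idle U valid]: least fixpoint, start Z0 = Sat(valid) = {3, 6}, add states in Sat(idle) with every successor in Z. Already a fixed point.
Sat(A[idle U valid]) = {3, 6}
4 ∉ Sat(A[idle U valid]) = {3, 6}, so the formula does not hold at 4.

No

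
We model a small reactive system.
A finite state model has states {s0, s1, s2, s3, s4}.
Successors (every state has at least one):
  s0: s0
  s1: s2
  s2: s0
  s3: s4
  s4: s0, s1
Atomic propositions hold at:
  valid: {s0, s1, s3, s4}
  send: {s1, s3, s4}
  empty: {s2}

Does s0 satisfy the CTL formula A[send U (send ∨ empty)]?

No

Sat(send ∨ empty) = {s1, s2, s3, s4}
A[send U (send ∨ empty)]: least fixpoint, start Z0 = Sat((send ∨ empty)) = {s1, s2, s3, s4}, add states in Sat(send) with every successor in Z. Already a fixed point.
Sat(A[send U (send ∨ empty)]) = {s1, s2, s3, s4}
s0 ∉ Sat(A[send U (send ∨ empty)]) = {s1, s2, s3, s4}, so the formula does not hold at s0.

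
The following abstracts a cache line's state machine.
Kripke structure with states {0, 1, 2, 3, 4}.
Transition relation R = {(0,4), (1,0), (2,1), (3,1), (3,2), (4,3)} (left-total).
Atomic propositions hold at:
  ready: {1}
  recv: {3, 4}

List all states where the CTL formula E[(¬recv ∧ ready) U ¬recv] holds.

{0, 1, 2}

Sat(¬recv) = {0, 1, 2}
Sat(¬recv ∧ ready) = {1}
E[(¬recv ∧ ready) U ¬recv]: least fixpoint, start Z0 = Sat(¬recv) = {0, 1, 2}, add states in Sat(¬recv ∧ ready) with some successor in Z. Already a fixed point.
Sat(E[(¬recv ∧ ready) U ¬recv]) = {0, 1, 2}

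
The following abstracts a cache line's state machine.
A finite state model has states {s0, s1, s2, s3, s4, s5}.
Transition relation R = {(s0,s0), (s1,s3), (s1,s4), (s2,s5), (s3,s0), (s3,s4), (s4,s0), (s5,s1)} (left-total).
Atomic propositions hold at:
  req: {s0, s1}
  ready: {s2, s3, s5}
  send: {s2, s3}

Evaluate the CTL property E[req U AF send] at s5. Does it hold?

AF send: least fixpoint, start Z0 = {s2, s3}, add states with every successor in Z. Already a fixed point.
Sat(AF send) = {s2, s3}
E[req U AF send]: least fixpoint, start Z0 = Sat(AF send) = {s2, s3}, add states in Sat(req) with some successor in Z. Z1 = {s1, s2, s3}; fixed.
Sat(E[req U AF send]) = {s1, s2, s3}
s5 ∉ Sat(E[req U AF send]) = {s1, s2, s3}, so the formula does not hold at s5.

No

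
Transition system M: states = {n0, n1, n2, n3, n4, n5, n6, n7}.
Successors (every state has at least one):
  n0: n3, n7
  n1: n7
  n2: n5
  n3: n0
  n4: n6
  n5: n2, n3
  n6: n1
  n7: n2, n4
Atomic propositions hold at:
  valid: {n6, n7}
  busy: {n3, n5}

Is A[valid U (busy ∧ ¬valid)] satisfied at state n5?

Yes

Sat(¬valid) = {n0, n1, n2, n3, n4, n5}
Sat(busy ∧ ¬valid) = {n3, n5}
A[valid U (busy ∧ ¬valid)]: least fixpoint, start Z0 = Sat((busy ∧ ¬valid)) = {n3, n5}, add states in Sat(valid) with every successor in Z. Already a fixed point.
Sat(A[valid U (busy ∧ ¬valid)]) = {n3, n5}
n5 ∈ Sat(A[valid U (busy ∧ ¬valid)]) = {n3, n5}, so the formula holds at n5.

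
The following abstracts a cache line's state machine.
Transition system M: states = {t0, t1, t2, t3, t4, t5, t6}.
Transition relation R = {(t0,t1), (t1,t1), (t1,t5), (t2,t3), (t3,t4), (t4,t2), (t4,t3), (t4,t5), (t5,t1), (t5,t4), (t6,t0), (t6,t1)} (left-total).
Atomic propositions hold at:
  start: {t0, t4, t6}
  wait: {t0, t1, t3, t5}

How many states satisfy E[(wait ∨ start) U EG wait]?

Sat(wait ∨ start) = {t0, t1, t3, t4, t5, t6}
EG wait: greatest fixpoint, start Z0 = {t0, t1, t3, t5}, keep only states in Sat with some successor in Z. Z1 = {t0, t1, t5}; fixed.
Sat(EG wait) = {t0, t1, t5}
E[(wait ∨ start) U EG wait]: least fixpoint, start Z0 = Sat(EG wait) = {t0, t1, t5}, add states in Sat(wait ∨ start) with some successor in Z. Z1 = {t0, t1, t4, t5, t6}; Z2 = {t0, t1, t3, t4, t5, t6}; fixed.
Sat(E[(wait ∨ start) U EG wait]) = {t0, t1, t3, t4, t5, t6}
|Sat(E[(wait ∨ start) U EG wait])| = |{t0, t1, t3, t4, t5, t6}| = 6.

6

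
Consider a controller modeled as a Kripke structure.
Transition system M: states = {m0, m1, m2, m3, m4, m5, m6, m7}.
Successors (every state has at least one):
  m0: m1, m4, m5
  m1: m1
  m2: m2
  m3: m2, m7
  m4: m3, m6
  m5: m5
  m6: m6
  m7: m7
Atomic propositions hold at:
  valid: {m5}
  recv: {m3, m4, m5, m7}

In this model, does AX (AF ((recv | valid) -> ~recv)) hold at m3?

Sat(recv | valid) = {m3, m4, m5, m7}
Sat(~recv) = {m0, m1, m2, m6}
Sat((recv | valid) -> ~recv) = {m0, m1, m2, m6}
AF ((recv | valid) -> ~recv): least fixpoint, start Z0 = {m0, m1, m2, m6}, add states with every successor in Z. Already a fixed point.
Sat(AF ((recv | valid) -> ~recv)) = {m0, m1, m2, m6}
Sat(AX (AF ((recv | valid) -> ~recv))) = {s : every successor in {m0, m1, m2, m6}} = {m1, m2, m6}
m3 ∉ Sat(AX (AF ((recv | valid) -> ~recv))) = {m1, m2, m6}, so the formula does not hold at m3.

No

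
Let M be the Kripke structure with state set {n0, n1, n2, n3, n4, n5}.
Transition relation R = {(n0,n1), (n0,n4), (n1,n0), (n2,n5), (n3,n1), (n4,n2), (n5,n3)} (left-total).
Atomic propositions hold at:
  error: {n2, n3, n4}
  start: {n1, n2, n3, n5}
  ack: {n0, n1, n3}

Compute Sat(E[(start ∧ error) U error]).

Sat(start ∧ error) = {n2, n3}
E[(start ∧ error) U error]: least fixpoint, start Z0 = Sat(error) = {n2, n3, n4}, add states in Sat(start ∧ error) with some successor in Z. Already a fixed point.
Sat(E[(start ∧ error) U error]) = {n2, n3, n4}

{n2, n3, n4}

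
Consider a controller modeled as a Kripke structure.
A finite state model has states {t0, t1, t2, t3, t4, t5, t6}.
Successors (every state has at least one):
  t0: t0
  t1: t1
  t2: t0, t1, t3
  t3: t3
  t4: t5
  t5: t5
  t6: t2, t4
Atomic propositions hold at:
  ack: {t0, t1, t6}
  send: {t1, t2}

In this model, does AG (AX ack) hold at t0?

Yes

Sat(AX ack) = {s : every successor in {t0, t1, t6}} = {t0, t1}
AG (AX ack): greatest fixpoint, start Z0 = {t0, t1}, keep only states in Sat with every successor in Z. Already a fixed point.
Sat(AG (AX ack)) = {t0, t1}
t0 ∈ Sat(AG (AX ack)) = {t0, t1}, so the formula holds at t0.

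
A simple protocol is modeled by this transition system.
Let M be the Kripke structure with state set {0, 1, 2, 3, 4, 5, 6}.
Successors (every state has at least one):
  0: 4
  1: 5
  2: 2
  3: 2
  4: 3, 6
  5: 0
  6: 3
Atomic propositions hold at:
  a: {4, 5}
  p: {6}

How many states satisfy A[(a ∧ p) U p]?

Sat(a ∧ p) = ∅
A[(a ∧ p) U p]: least fixpoint, start Z0 = Sat(p) = {6}, add states in Sat(a ∧ p) with every successor in Z. Already a fixed point.
Sat(A[(a ∧ p) U p]) = {6}
|Sat(A[(a ∧ p) U p])| = |{6}| = 1.

1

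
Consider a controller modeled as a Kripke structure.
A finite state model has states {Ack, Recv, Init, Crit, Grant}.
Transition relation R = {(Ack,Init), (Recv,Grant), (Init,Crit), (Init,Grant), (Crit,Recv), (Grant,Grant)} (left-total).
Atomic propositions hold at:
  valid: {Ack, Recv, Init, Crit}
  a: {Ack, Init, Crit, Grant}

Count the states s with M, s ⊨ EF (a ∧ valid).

3

Sat(a ∧ valid) = {Ack, Init, Crit}
EF (a ∧ valid): least fixpoint, start Z0 = {Ack, Init, Crit}, add states with some successor in Z. Already a fixed point.
Sat(EF (a ∧ valid)) = {Ack, Init, Crit}
|Sat(EF (a ∧ valid))| = |{Ack, Init, Crit}| = 3.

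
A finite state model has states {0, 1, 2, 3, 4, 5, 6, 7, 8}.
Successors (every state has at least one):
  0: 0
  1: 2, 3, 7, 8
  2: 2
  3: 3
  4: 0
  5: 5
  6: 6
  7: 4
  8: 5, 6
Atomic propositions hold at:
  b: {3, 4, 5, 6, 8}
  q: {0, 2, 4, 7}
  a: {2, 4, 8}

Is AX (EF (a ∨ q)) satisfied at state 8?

Sat(a ∨ q) = {0, 2, 4, 7, 8}
EF (a ∨ q): least fixpoint, start Z0 = {0, 2, 4, 7, 8}, add states with some successor in Z. Z1 = {0, 1, 2, 4, 7, 8}; fixed.
Sat(EF (a ∨ q)) = {0, 1, 2, 4, 7, 8}
Sat(AX (EF (a ∨ q))) = {s : every successor in {0, 1, 2, 4, 7, 8}} = {0, 2, 4, 7}
8 ∉ Sat(AX (EF (a ∨ q))) = {0, 2, 4, 7}, so the formula does not hold at 8.

No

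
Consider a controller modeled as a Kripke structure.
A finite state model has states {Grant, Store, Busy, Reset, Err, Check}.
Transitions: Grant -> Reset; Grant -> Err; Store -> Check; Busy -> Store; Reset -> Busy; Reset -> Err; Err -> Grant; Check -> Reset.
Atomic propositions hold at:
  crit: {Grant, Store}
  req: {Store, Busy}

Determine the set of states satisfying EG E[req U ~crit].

Sat(~crit) = {Busy, Reset, Err, Check}
E[req U ~crit]: least fixpoint, start Z0 = Sat(~crit) = {Busy, Reset, Err, Check}, add states in Sat(req) with some successor in Z. Z1 = {Store, Busy, Reset, Err, Check}; fixed.
Sat(E[req U ~crit]) = {Store, Busy, Reset, Err, Check}
EG E[req U ~crit]: greatest fixpoint, start Z0 = {Store, Busy, Reset, Err, Check}, keep only states in Sat with some successor in Z. Z1 = {Store, Busy, Reset, Check}; fixed.
Sat(EG E[req U ~crit]) = {Store, Busy, Reset, Check}

{Store, Busy, Reset, Check}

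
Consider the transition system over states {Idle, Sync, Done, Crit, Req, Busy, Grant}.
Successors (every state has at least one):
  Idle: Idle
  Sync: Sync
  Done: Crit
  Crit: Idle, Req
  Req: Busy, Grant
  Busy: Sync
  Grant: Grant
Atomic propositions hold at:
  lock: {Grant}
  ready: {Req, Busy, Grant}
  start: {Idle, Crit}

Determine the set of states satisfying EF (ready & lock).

{Done, Crit, Req, Grant}

Sat(ready & lock) = {Grant}
EF (ready & lock): least fixpoint, start Z0 = {Grant}, add states with some successor in Z. Z1 = {Req, Grant}; Z2 = {Crit, Req, Grant}; Z3 = {Done, Crit, Req, Grant}; fixed.
Sat(EF (ready & lock)) = {Done, Crit, Req, Grant}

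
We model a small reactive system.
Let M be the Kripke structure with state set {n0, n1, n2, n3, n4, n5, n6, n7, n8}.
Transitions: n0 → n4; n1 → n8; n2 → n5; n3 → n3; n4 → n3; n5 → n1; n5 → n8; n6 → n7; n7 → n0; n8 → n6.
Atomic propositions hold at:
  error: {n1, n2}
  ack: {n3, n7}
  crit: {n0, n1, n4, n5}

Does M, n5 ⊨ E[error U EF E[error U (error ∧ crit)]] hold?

Sat(error ∧ crit) = {n1}
E[error U (error ∧ crit)]: least fixpoint, start Z0 = Sat((error ∧ crit)) = {n1}, add states in Sat(error) with some successor in Z. Already a fixed point.
Sat(E[error U (error ∧ crit)]) = {n1}
EF E[error U (error ∧ crit)]: least fixpoint, start Z0 = {n1}, add states with some successor in Z. Z1 = {n1, n5}; Z2 = {n1, n2, n5}; fixed.
Sat(EF E[error U (error ∧ crit)]) = {n1, n2, n5}
E[error U EF E[error U (error ∧ crit)]]: least fixpoint, start Z0 = Sat(EF E[error U (error ∧ crit)]) = {n1, n2, n5}, add states in Sat(error) with some successor in Z. Already a fixed point.
Sat(E[error U EF E[error U (error ∧ crit)]]) = {n1, n2, n5}
n5 ∈ Sat(E[error U EF E[error U (error ∧ crit)]]) = {n1, n2, n5}, so the formula holds at n5.

Yes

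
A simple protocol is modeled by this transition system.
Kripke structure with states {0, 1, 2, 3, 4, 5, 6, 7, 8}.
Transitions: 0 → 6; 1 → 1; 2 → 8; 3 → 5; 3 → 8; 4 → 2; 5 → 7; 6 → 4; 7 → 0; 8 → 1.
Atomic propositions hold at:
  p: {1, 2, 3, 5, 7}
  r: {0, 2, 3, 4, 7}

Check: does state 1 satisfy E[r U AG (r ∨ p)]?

Yes

Sat(r ∨ p) = {0, 1, 2, 3, 4, 5, 7}
AG (r ∨ p): greatest fixpoint, start Z0 = {0, 1, 2, 3, 4, 5, 7}, keep only states in Sat with every successor in Z. Z1 = {1, 4, 5, 7}; Z2 = {1, 5}; Z3 = {1}; fixed.
Sat(AG (r ∨ p)) = {1}
E[r U AG (r ∨ p)]: least fixpoint, start Z0 = Sat(AG (r ∨ p)) = {1}, add states in Sat(r) with some successor in Z. Already a fixed point.
Sat(E[r U AG (r ∨ p)]) = {1}
1 ∈ Sat(E[r U AG (r ∨ p)]) = {1}, so the formula holds at 1.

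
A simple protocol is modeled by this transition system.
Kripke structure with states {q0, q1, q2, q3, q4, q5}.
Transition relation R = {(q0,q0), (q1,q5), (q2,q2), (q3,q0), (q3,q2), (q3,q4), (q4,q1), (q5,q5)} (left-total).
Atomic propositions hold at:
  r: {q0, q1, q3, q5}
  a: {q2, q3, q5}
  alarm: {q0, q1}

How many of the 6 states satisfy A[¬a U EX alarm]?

3

Sat(¬a) = {q0, q1, q4}
Sat(EX alarm) = {s : some successor in {q0, q1}} = {q0, q3, q4}
A[¬a U EX alarm]: least fixpoint, start Z0 = Sat(EX alarm) = {q0, q3, q4}, add states in Sat(¬a) with every successor in Z. Already a fixed point.
Sat(A[¬a U EX alarm]) = {q0, q3, q4}
|Sat(A[¬a U EX alarm])| = |{q0, q3, q4}| = 3.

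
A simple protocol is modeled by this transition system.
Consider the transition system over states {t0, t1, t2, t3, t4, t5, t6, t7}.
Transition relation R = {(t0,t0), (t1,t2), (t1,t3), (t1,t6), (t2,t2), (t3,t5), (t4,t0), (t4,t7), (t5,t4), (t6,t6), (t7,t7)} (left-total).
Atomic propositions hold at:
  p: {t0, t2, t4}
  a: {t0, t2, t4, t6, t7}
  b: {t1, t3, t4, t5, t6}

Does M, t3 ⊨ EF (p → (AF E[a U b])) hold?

Yes

E[a U b]: least fixpoint, start Z0 = Sat(b) = {t1, t3, t4, t5, t6}, add states in Sat(a) with some successor in Z. Already a fixed point.
Sat(E[a U b]) = {t1, t3, t4, t5, t6}
AF E[a U b]: least fixpoint, start Z0 = {t1, t3, t4, t5, t6}, add states with every successor in Z. Already a fixed point.
Sat(AF E[a U b]) = {t1, t3, t4, t5, t6}
Sat(p → (AF E[a U b])) = {t1, t3, t4, t5, t6, t7}
EF (p → (AF E[a U b])): least fixpoint, start Z0 = {t1, t3, t4, t5, t6, t7}, add states with some successor in Z. Already a fixed point.
Sat(EF (p → (AF E[a U b]))) = {t1, t3, t4, t5, t6, t7}
t3 ∈ Sat(EF (p → (AF E[a U b]))) = {t1, t3, t4, t5, t6, t7}, so the formula holds at t3.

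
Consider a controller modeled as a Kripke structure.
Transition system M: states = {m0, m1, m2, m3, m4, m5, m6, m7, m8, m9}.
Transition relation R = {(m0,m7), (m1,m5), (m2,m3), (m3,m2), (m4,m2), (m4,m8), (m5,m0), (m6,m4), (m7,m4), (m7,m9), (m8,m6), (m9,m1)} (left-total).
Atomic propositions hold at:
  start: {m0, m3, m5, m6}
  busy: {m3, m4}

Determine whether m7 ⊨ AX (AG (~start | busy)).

No

Sat(~start) = {m1, m2, m4, m7, m8, m9}
Sat(~start | busy) = {m1, m2, m3, m4, m7, m8, m9}
AG (~start | busy): greatest fixpoint, start Z0 = {m1, m2, m3, m4, m7, m8, m9}, keep only states in Sat with every successor in Z. Z1 = {m2, m3, m4, m7, m9}; Z2 = {m2, m3, m7}; Z3 = {m2, m3}; fixed.
Sat(AG (~start | busy)) = {m2, m3}
Sat(AX (AG (~start | busy))) = {s : every successor in {m2, m3}} = {m2, m3}
m7 ∉ Sat(AX (AG (~start | busy))) = {m2, m3}, so the formula does not hold at m7.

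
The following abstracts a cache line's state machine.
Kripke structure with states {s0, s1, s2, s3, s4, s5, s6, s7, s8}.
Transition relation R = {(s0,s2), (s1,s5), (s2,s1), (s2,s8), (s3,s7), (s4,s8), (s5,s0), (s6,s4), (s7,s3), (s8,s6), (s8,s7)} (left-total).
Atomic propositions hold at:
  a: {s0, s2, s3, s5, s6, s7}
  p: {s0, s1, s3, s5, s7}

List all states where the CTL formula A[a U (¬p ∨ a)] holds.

{s0, s2, s3, s4, s5, s6, s7, s8}

Sat(¬p) = {s2, s4, s6, s8}
Sat(¬p ∨ a) = {s0, s2, s3, s4, s5, s6, s7, s8}
A[a U (¬p ∨ a)]: least fixpoint, start Z0 = Sat((¬p ∨ a)) = {s0, s2, s3, s4, s5, s6, s7, s8}, add states in Sat(a) with every successor in Z. Already a fixed point.
Sat(A[a U (¬p ∨ a)]) = {s0, s2, s3, s4, s5, s6, s7, s8}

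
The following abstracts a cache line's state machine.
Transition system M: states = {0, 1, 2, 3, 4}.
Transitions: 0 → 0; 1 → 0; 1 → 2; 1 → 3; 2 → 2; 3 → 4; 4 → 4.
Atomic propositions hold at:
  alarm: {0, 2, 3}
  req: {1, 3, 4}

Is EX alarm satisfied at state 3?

Sat(EX alarm) = {s : some successor in {0, 2, 3}} = {0, 1, 2}
3 ∉ Sat(EX alarm) = {0, 1, 2}, so the formula does not hold at 3.

No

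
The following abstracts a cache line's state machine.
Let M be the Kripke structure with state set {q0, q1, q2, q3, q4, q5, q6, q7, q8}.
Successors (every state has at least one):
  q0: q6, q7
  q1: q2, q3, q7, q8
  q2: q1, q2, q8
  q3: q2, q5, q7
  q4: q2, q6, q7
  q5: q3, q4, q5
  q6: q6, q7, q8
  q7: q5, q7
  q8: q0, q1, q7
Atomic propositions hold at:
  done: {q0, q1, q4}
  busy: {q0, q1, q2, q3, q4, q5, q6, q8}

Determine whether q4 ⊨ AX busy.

Sat(AX busy) = {s : every successor in {q0, q1, q2, q3, q4, q5, q6, q8}} = {q2, q5}
q4 ∉ Sat(AX busy) = {q2, q5}, so the formula does not hold at q4.

No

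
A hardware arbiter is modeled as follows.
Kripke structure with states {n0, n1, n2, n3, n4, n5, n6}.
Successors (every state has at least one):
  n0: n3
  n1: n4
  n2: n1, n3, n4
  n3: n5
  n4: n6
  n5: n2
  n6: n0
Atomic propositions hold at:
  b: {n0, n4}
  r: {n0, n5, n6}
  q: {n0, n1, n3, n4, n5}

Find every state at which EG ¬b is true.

Sat(¬b) = {n1, n2, n3, n5, n6}
EG ¬b: greatest fixpoint, start Z0 = {n1, n2, n3, n5, n6}, keep only states in Sat with some successor in Z. Z1 = {n2, n3, n5}; fixed.
Sat(EG ¬b) = {n2, n3, n5}

{n2, n3, n5}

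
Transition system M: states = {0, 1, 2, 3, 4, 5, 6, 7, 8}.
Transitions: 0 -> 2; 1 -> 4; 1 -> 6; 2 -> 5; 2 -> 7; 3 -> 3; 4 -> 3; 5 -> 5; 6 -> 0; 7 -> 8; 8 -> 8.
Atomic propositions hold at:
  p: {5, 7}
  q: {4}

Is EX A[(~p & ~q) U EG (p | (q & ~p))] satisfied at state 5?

Yes

Sat(~p) = {0, 1, 2, 3, 4, 6, 8}
Sat(~q) = {0, 1, 2, 3, 5, 6, 7, 8}
Sat(~p & ~q) = {0, 1, 2, 3, 6, 8}
Sat(q & ~p) = {4}
Sat(p | (q & ~p)) = {4, 5, 7}
EG (p | (q & ~p)): greatest fixpoint, start Z0 = {4, 5, 7}, keep only states in Sat with some successor in Z. Z1 = {5}; fixed.
Sat(EG (p | (q & ~p))) = {5}
A[(~p & ~q) U EG (p | (q & ~p))]: least fixpoint, start Z0 = Sat(EG (p | (q & ~p))) = {5}, add states in Sat(~p & ~q) with every successor in Z. Already a fixed point.
Sat(A[(~p & ~q) U EG (p | (q & ~p))]) = {5}
Sat(EX A[(~p & ~q) U EG (p | (q & ~p))]) = {s : some successor in {5}} = {2, 5}
5 ∈ Sat(EX A[(~p & ~q) U EG (p | (q & ~p))]) = {2, 5}, so the formula holds at 5.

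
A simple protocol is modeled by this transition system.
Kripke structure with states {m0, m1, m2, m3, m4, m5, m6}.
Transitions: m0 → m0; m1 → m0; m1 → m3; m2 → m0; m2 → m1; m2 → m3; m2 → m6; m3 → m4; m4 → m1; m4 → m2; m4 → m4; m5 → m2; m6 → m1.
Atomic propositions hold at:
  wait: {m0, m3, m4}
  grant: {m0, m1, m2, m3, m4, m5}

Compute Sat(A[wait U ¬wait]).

Sat(¬wait) = {m1, m2, m5, m6}
A[wait U ¬wait]: least fixpoint, start Z0 = Sat(¬wait) = {m1, m2, m5, m6}, add states in Sat(wait) with every successor in Z. Already a fixed point.
Sat(A[wait U ¬wait]) = {m1, m2, m5, m6}

{m1, m2, m5, m6}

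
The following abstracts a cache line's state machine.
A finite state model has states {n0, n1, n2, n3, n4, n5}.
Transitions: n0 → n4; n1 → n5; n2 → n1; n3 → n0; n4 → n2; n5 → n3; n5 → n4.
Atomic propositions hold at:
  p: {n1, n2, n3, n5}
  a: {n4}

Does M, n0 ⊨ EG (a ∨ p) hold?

No

Sat(a ∨ p) = {n1, n2, n3, n4, n5}
EG (a ∨ p): greatest fixpoint, start Z0 = {n1, n2, n3, n4, n5}, keep only states in Sat with some successor in Z. Z1 = {n1, n2, n4, n5}; fixed.
Sat(EG (a ∨ p)) = {n1, n2, n4, n5}
n0 ∉ Sat(EG (a ∨ p)) = {n1, n2, n4, n5}, so the formula does not hold at n0.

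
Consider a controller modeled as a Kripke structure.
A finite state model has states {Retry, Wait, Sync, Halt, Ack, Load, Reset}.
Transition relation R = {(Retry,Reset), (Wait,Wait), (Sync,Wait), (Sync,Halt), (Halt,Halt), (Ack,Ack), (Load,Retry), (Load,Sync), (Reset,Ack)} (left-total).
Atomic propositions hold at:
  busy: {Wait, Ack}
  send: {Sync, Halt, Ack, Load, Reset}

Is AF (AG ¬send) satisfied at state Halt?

Sat(¬send) = {Retry, Wait}
AG ¬send: greatest fixpoint, start Z0 = {Retry, Wait}, keep only states in Sat with every successor in Z. Z1 = {Wait}; fixed.
Sat(AG ¬send) = {Wait}
AF (AG ¬send): least fixpoint, start Z0 = {Wait}, add states with every successor in Z. Already a fixed point.
Sat(AF (AG ¬send)) = {Wait}
Halt ∉ Sat(AF (AG ¬send)) = {Wait}, so the formula does not hold at Halt.

No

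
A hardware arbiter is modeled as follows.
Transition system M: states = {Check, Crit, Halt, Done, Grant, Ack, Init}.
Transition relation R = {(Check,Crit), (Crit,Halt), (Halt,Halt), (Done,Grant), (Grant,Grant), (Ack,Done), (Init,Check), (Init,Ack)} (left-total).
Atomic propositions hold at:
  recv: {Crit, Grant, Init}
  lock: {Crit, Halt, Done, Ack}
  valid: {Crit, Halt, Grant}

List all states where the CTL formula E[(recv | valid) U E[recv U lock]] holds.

{Crit, Halt, Done, Ack, Init}

Sat(recv | valid) = {Crit, Halt, Grant, Init}
E[recv U lock]: least fixpoint, start Z0 = Sat(lock) = {Crit, Halt, Done, Ack}, add states in Sat(recv) with some successor in Z. Z1 = {Crit, Halt, Done, Ack, Init}; fixed.
Sat(E[recv U lock]) = {Crit, Halt, Done, Ack, Init}
E[(recv | valid) U E[recv U lock]]: least fixpoint, start Z0 = Sat(E[recv U lock]) = {Crit, Halt, Done, Ack, Init}, add states in Sat(recv | valid) with some successor in Z. Already a fixed point.
Sat(E[(recv | valid) U E[recv U lock]]) = {Crit, Halt, Done, Ack, Init}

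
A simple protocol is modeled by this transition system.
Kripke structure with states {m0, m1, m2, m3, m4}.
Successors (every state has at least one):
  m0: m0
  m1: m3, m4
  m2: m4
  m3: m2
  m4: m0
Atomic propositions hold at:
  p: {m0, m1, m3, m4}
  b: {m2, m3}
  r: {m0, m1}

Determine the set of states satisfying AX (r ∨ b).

{m0, m3, m4}

Sat(r ∨ b) = {m0, m1, m2, m3}
Sat(AX (r ∨ b)) = {s : every successor in {m0, m1, m2, m3}} = {m0, m3, m4}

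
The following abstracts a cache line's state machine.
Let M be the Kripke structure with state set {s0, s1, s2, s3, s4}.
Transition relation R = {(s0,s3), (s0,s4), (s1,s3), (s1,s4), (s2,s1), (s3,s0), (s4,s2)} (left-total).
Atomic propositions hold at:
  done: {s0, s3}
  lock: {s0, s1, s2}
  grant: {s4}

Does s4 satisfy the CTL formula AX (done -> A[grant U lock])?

Yes

A[grant U lock]: least fixpoint, start Z0 = Sat(lock) = {s0, s1, s2}, add states in Sat(grant) with every successor in Z. Z1 = {s0, s1, s2, s4}; fixed.
Sat(A[grant U lock]) = {s0, s1, s2, s4}
Sat(done -> A[grant U lock]) = {s0, s1, s2, s4}
Sat(AX (done -> A[grant U lock])) = {s : every successor in {s0, s1, s2, s4}} = {s2, s3, s4}
s4 ∈ Sat(AX (done -> A[grant U lock])) = {s2, s3, s4}, so the formula holds at s4.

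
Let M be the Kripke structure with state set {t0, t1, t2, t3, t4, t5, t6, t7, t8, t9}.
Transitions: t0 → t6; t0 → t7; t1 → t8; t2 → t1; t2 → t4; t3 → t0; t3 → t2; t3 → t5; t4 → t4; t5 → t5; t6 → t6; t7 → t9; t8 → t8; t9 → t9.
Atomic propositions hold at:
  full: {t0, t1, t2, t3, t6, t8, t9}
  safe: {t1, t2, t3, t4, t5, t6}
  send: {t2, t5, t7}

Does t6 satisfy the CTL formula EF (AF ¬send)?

Yes

Sat(¬send) = {t0, t1, t3, t4, t6, t8, t9}
AF ¬send: least fixpoint, start Z0 = {t0, t1, t3, t4, t6, t8, t9}, add states with every successor in Z. Z1 = {t0, t1, t2, t3, t4, t6, t7, t8, t9}; fixed.
Sat(AF ¬send) = {t0, t1, t2, t3, t4, t6, t7, t8, t9}
EF (AF ¬send): least fixpoint, start Z0 = {t0, t1, t2, t3, t4, t6, t7, t8, t9}, add states with some successor in Z. Already a fixed point.
Sat(EF (AF ¬send)) = {t0, t1, t2, t3, t4, t6, t7, t8, t9}
t6 ∈ Sat(EF (AF ¬send)) = {t0, t1, t2, t3, t4, t6, t7, t8, t9}, so the formula holds at t6.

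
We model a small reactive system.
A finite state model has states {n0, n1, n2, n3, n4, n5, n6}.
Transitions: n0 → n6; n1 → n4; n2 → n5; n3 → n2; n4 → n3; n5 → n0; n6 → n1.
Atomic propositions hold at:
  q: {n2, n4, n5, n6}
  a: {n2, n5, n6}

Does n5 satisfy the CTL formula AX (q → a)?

Yes

Sat(q → a) = {n0, n1, n2, n3, n5, n6}
Sat(AX (q → a)) = {s : every successor in {n0, n1, n2, n3, n5, n6}} = {n0, n2, n3, n4, n5, n6}
n5 ∈ Sat(AX (q → a)) = {n0, n2, n3, n4, n5, n6}, so the formula holds at n5.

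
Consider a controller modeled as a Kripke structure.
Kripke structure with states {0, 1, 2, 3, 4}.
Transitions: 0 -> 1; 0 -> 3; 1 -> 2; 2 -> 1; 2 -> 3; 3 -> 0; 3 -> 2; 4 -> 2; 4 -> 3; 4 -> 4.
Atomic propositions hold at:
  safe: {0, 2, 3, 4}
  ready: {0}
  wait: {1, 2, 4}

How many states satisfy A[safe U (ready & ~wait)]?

Sat(~wait) = {0, 3}
Sat(ready & ~wait) = {0}
A[safe U (ready & ~wait)]: least fixpoint, start Z0 = Sat((ready & ~wait)) = {0}, add states in Sat(safe) with every successor in Z. Already a fixed point.
Sat(A[safe U (ready & ~wait)]) = {0}
|Sat(A[safe U (ready & ~wait)])| = |{0}| = 1.

1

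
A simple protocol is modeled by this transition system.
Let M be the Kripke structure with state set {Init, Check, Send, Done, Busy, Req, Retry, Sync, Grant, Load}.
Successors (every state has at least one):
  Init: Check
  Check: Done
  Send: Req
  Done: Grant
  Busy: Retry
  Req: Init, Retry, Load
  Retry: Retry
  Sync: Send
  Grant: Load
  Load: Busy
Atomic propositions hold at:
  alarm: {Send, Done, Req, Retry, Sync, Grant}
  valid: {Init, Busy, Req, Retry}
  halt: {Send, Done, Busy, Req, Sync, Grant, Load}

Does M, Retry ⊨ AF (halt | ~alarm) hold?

No

Sat(~alarm) = {Init, Check, Busy, Load}
Sat(halt | ~alarm) = {Init, Check, Send, Done, Busy, Req, Sync, Grant, Load}
AF (halt | ~alarm): least fixpoint, start Z0 = {Init, Check, Send, Done, Busy, Req, Sync, Grant, Load}, add states with every successor in Z. Already a fixed point.
Sat(AF (halt | ~alarm)) = {Init, Check, Send, Done, Busy, Req, Sync, Grant, Load}
Retry ∉ Sat(AF (halt | ~alarm)) = {Init, Check, Send, Done, Busy, Req, Sync, Grant, Load}, so the formula does not hold at Retry.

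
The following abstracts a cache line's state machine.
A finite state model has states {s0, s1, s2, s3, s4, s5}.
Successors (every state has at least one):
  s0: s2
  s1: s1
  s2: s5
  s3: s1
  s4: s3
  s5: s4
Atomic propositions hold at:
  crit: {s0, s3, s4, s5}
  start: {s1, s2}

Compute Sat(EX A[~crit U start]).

Sat(~crit) = {s1, s2}
A[~crit U start]: least fixpoint, start Z0 = Sat(start) = {s1, s2}, add states in Sat(~crit) with every successor in Z. Already a fixed point.
Sat(A[~crit U start]) = {s1, s2}
Sat(EX A[~crit U start]) = {s : some successor in {s1, s2}} = {s0, s1, s3}

{s0, s1, s3}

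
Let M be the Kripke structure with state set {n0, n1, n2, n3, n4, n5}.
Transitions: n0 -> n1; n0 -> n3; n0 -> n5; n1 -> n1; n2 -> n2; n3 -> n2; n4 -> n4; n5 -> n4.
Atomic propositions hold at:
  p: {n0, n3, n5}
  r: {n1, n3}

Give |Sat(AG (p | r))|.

Sat(p | r) = {n0, n1, n3, n5}
AG (p | r): greatest fixpoint, start Z0 = {n0, n1, n3, n5}, keep only states in Sat with every successor in Z. Z1 = {n0, n1}; Z2 = {n1}; fixed.
Sat(AG (p | r)) = {n1}
|Sat(AG (p | r))| = |{n1}| = 1.

1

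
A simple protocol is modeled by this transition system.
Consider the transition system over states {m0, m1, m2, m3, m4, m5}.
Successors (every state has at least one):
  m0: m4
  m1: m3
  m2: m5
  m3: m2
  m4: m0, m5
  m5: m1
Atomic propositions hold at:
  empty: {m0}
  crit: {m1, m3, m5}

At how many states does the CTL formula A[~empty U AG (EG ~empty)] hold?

Sat(~empty) = {m1, m2, m3, m4, m5}
EG ~empty: greatest fixpoint, start Z0 = {m1, m2, m3, m4, m5}, keep only states in Sat with some successor in Z. Already a fixed point.
Sat(EG ~empty) = {m1, m2, m3, m4, m5}
AG (EG ~empty): greatest fixpoint, start Z0 = {m1, m2, m3, m4, m5}, keep only states in Sat with every successor in Z. Z1 = {m1, m2, m3, m5}; fixed.
Sat(AG (EG ~empty)) = {m1, m2, m3, m5}
A[~empty U AG (EG ~empty)]: least fixpoint, start Z0 = Sat(AG (EG ~empty)) = {m1, m2, m3, m5}, add states in Sat(~empty) with every successor in Z. Already a fixed point.
Sat(A[~empty U AG (EG ~empty)]) = {m1, m2, m3, m5}
|Sat(A[~empty U AG (EG ~empty)])| = |{m1, m2, m3, m5}| = 4.

4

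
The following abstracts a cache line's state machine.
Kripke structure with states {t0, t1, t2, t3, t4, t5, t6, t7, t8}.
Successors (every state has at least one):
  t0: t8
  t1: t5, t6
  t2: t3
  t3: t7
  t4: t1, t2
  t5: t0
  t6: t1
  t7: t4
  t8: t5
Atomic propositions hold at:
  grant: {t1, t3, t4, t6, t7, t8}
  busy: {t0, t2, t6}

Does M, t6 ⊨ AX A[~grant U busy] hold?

No

Sat(~grant) = {t0, t2, t5}
A[~grant U busy]: least fixpoint, start Z0 = Sat(busy) = {t0, t2, t6}, add states in Sat(~grant) with every successor in Z. Z1 = {t0, t2, t5, t6}; fixed.
Sat(A[~grant U busy]) = {t0, t2, t5, t6}
Sat(AX A[~grant U busy]) = {s : every successor in {t0, t2, t5, t6}} = {t1, t5, t8}
t6 ∉ Sat(AX A[~grant U busy]) = {t1, t5, t8}, so the formula does not hold at t6.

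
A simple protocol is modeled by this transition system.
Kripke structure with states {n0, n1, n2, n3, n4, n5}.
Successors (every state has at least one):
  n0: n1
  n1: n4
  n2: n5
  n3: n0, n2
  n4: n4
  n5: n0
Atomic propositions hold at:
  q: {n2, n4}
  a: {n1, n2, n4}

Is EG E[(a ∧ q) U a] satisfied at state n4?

Yes

Sat(a ∧ q) = {n2, n4}
E[(a ∧ q) U a]: least fixpoint, start Z0 = Sat(a) = {n1, n2, n4}, add states in Sat(a ∧ q) with some successor in Z. Already a fixed point.
Sat(E[(a ∧ q) U a]) = {n1, n2, n4}
EG E[(a ∧ q) U a]: greatest fixpoint, start Z0 = {n1, n2, n4}, keep only states in Sat with some successor in Z. Z1 = {n1, n4}; fixed.
Sat(EG E[(a ∧ q) U a]) = {n1, n4}
n4 ∈ Sat(EG E[(a ∧ q) U a]) = {n1, n4}, so the formula holds at n4.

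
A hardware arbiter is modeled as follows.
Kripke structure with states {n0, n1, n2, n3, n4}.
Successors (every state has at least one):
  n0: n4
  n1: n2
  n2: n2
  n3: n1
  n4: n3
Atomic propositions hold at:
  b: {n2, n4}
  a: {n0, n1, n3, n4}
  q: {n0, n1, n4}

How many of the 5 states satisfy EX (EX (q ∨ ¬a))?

Sat(¬a) = {n2}
Sat(q ∨ ¬a) = {n0, n1, n2, n4}
Sat(EX (q ∨ ¬a)) = {s : some successor in {n0, n1, n2, n4}} = {n0, n1, n2, n3}
Sat(EX (EX (q ∨ ¬a))) = {s : some successor in {n0, n1, n2, n3}} = {n1, n2, n3, n4}
|Sat(EX (EX (q ∨ ¬a)))| = |{n1, n2, n3, n4}| = 4.

4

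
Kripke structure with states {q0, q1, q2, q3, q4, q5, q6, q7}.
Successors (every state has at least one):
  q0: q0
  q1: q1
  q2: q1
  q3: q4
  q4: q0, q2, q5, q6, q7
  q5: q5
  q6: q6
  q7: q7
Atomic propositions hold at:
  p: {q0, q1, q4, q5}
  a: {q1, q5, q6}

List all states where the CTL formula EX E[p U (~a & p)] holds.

Sat(~a) = {q0, q2, q3, q4, q7}
Sat(~a & p) = {q0, q4}
E[p U (~a & p)]: least fixpoint, start Z0 = Sat((~a & p)) = {q0, q4}, add states in Sat(p) with some successor in Z. Already a fixed point.
Sat(E[p U (~a & p)]) = {q0, q4}
Sat(EX E[p U (~a & p)]) = {s : some successor in {q0, q4}} = {q0, q3, q4}

{q0, q3, q4}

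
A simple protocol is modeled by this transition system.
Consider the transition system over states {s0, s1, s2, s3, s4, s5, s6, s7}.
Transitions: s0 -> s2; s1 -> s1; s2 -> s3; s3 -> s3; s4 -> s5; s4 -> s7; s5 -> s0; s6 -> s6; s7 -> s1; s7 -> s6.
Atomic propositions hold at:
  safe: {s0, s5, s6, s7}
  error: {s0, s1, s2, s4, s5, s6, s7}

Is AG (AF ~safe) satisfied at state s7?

No

Sat(~safe) = {s1, s2, s3, s4}
AF ~safe: least fixpoint, start Z0 = {s1, s2, s3, s4}, add states with every successor in Z. Z1 = {s0, s1, s2, s3, s4}; Z2 = {s0, s1, s2, s3, s4, s5}; fixed.
Sat(AF ~safe) = {s0, s1, s2, s3, s4, s5}
AG (AF ~safe): greatest fixpoint, start Z0 = {s0, s1, s2, s3, s4, s5}, keep only states in Sat with every successor in Z. Z1 = {s0, s1, s2, s3, s5}; fixed.
Sat(AG (AF ~safe)) = {s0, s1, s2, s3, s5}
s7 ∉ Sat(AG (AF ~safe)) = {s0, s1, s2, s3, s5}, so the formula does not hold at s7.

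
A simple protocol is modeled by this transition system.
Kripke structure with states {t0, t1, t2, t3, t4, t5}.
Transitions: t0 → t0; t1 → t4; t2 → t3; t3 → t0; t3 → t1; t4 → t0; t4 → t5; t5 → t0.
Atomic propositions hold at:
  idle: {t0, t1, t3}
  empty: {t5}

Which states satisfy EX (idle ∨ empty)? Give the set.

Sat(idle ∨ empty) = {t0, t1, t3, t5}
Sat(EX (idle ∨ empty)) = {s : some successor in {t0, t1, t3, t5}} = {t0, t2, t3, t4, t5}

{t0, t2, t3, t4, t5}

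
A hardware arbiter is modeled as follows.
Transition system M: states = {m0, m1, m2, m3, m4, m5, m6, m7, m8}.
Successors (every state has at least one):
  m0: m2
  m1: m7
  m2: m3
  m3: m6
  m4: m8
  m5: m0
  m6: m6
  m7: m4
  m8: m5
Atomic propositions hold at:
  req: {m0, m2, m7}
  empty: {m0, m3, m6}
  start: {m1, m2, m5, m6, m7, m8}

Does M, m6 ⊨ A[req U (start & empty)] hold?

Yes

Sat(start & empty) = {m6}
A[req U (start & empty)]: least fixpoint, start Z0 = Sat((start & empty)) = {m6}, add states in Sat(req) with every successor in Z. Already a fixed point.
Sat(A[req U (start & empty)]) = {m6}
m6 ∈ Sat(A[req U (start & empty)]) = {m6}, so the formula holds at m6.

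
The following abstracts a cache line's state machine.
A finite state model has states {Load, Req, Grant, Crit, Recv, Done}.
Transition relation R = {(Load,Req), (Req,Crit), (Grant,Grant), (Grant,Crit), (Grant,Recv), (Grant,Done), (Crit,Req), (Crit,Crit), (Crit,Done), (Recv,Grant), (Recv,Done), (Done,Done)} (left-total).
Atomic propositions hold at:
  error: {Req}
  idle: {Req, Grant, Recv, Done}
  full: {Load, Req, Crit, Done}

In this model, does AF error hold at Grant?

No

AF error: least fixpoint, start Z0 = {Req}, add states with every successor in Z. Z1 = {Load, Req}; fixed.
Sat(AF error) = {Load, Req}
Grant ∉ Sat(AF error) = {Load, Req}, so the formula does not hold at Grant.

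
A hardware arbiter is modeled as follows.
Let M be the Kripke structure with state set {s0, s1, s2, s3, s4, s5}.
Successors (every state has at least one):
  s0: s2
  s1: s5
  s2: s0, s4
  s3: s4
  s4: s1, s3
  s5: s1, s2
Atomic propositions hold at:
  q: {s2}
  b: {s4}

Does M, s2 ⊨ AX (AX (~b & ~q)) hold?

Sat(~b) = {s0, s1, s2, s3, s5}
Sat(~q) = {s0, s1, s3, s4, s5}
Sat(~b & ~q) = {s0, s1, s3, s5}
Sat(AX (~b & ~q)) = {s : every successor in {s0, s1, s3, s5}} = {s1, s4}
Sat(AX (AX (~b & ~q))) = {s : every successor in {s1, s4}} = {s3}
s2 ∉ Sat(AX (AX (~b & ~q))) = {s3}, so the formula does not hold at s2.

No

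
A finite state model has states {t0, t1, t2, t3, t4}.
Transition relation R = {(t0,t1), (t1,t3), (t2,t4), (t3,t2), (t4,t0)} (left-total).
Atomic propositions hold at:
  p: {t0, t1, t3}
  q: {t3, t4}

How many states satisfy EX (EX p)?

Sat(EX p) = {s : some successor in {t0, t1, t3}} = {t0, t1, t4}
Sat(EX (EX p)) = {s : some successor in {t0, t1, t4}} = {t0, t2, t4}
|Sat(EX (EX p))| = |{t0, t2, t4}| = 3.

3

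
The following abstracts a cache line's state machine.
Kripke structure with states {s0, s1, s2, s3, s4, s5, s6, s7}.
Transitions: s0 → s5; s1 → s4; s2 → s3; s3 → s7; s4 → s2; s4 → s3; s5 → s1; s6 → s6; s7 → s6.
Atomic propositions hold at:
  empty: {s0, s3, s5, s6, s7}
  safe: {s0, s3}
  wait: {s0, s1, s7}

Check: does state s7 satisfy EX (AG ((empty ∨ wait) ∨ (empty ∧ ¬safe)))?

Yes

Sat(empty ∨ wait) = {s0, s1, s3, s5, s6, s7}
Sat(¬safe) = {s1, s2, s4, s5, s6, s7}
Sat(empty ∧ ¬safe) = {s5, s6, s7}
Sat((empty ∨ wait) ∨ (empty ∧ ¬safe)) = {s0, s1, s3, s5, s6, s7}
AG ((empty ∨ wait) ∨ (empty ∧ ¬safe)): greatest fixpoint, start Z0 = {s0, s1, s3, s5, s6, s7}, keep only states in Sat with every successor in Z. Z1 = {s0, s3, s5, s6, s7}; Z2 = {s0, s3, s6, s7}; Z3 = {s3, s6, s7}; fixed.
Sat(AG ((empty ∨ wait) ∨ (empty ∧ ¬safe))) = {s3, s6, s7}
Sat(EX (AG ((empty ∨ wait) ∨ (empty ∧ ¬safe)))) = {s : some successor in {s3, s6, s7}} = {s2, s3, s4, s6, s7}
s7 ∈ Sat(EX (AG ((empty ∨ wait) ∨ (empty ∧ ¬safe)))) = {s2, s3, s4, s6, s7}, so the formula holds at s7.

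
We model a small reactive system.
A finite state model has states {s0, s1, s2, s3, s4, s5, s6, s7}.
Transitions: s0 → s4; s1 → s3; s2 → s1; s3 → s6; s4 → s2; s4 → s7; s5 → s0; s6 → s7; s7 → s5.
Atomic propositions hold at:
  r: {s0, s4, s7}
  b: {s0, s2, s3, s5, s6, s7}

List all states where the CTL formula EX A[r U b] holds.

A[r U b]: least fixpoint, start Z0 = Sat(b) = {s0, s2, s3, s5, s6, s7}, add states in Sat(r) with every successor in Z. Z1 = {s0, s2, s3, s4, s5, s6, s7}; fixed.
Sat(A[r U b]) = {s0, s2, s3, s4, s5, s6, s7}
Sat(EX A[r U b]) = {s : some successor in {s0, s2, s3, s4, s5, s6, s7}} = {s0, s1, s3, s4, s5, s6, s7}

{s0, s1, s3, s4, s5, s6, s7}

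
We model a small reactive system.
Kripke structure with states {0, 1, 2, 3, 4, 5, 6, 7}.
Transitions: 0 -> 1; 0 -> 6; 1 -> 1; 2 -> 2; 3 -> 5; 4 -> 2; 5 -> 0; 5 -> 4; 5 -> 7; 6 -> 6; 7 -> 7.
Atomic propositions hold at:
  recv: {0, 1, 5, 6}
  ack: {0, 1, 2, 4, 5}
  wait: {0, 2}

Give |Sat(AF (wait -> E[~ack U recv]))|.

Sat(~ack) = {3, 6, 7}
E[~ack U recv]: least fixpoint, start Z0 = Sat(recv) = {0, 1, 5, 6}, add states in Sat(~ack) with some successor in Z. Z1 = {0, 1, 3, 5, 6}; fixed.
Sat(E[~ack U recv]) = {0, 1, 3, 5, 6}
Sat(wait -> E[~ack U recv]) = {0, 1, 3, 4, 5, 6, 7}
AF (wait -> E[~ack U recv]): least fixpoint, start Z0 = {0, 1, 3, 4, 5, 6, 7}, add states with every successor in Z. Already a fixed point.
Sat(AF (wait -> E[~ack U recv])) = {0, 1, 3, 4, 5, 6, 7}
|Sat(AF (wait -> E[~ack U recv]))| = |{0, 1, 3, 4, 5, 6, 7}| = 7.

7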